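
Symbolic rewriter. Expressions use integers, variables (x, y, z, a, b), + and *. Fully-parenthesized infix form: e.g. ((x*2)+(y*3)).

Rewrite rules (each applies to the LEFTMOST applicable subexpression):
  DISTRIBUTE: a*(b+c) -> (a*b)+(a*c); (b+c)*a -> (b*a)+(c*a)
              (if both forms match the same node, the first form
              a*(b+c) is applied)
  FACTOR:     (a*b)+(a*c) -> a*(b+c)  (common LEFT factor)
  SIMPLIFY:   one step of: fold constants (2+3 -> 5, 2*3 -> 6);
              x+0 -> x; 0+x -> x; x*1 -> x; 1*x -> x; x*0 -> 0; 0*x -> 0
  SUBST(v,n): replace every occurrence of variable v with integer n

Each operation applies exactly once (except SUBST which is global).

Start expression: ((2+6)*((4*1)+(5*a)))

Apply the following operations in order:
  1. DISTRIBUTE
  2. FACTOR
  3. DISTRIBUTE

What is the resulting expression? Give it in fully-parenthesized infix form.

Start: ((2+6)*((4*1)+(5*a)))
Apply DISTRIBUTE at root (target: ((2+6)*((4*1)+(5*a)))): ((2+6)*((4*1)+(5*a))) -> (((2+6)*(4*1))+((2+6)*(5*a)))
Apply FACTOR at root (target: (((2+6)*(4*1))+((2+6)*(5*a)))): (((2+6)*(4*1))+((2+6)*(5*a))) -> ((2+6)*((4*1)+(5*a)))
Apply DISTRIBUTE at root (target: ((2+6)*((4*1)+(5*a)))): ((2+6)*((4*1)+(5*a))) -> (((2+6)*(4*1))+((2+6)*(5*a)))

Answer: (((2+6)*(4*1))+((2+6)*(5*a)))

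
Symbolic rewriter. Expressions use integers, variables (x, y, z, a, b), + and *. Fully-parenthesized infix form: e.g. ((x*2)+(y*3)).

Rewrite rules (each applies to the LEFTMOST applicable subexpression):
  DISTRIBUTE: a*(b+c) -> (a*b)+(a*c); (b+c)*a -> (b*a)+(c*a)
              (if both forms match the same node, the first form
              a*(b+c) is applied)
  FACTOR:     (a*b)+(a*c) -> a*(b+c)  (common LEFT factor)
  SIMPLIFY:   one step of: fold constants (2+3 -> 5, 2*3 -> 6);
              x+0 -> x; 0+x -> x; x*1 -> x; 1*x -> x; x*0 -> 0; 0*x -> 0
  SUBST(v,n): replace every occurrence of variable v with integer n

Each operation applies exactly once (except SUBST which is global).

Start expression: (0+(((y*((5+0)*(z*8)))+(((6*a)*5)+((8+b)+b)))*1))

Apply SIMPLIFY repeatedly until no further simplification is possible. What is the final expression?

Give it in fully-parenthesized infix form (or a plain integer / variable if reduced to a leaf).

Start: (0+(((y*((5+0)*(z*8)))+(((6*a)*5)+((8+b)+b)))*1))
Step 1: at root: (0+(((y*((5+0)*(z*8)))+(((6*a)*5)+((8+b)+b)))*1)) -> (((y*((5+0)*(z*8)))+(((6*a)*5)+((8+b)+b)))*1); overall: (0+(((y*((5+0)*(z*8)))+(((6*a)*5)+((8+b)+b)))*1)) -> (((y*((5+0)*(z*8)))+(((6*a)*5)+((8+b)+b)))*1)
Step 2: at root: (((y*((5+0)*(z*8)))+(((6*a)*5)+((8+b)+b)))*1) -> ((y*((5+0)*(z*8)))+(((6*a)*5)+((8+b)+b))); overall: (((y*((5+0)*(z*8)))+(((6*a)*5)+((8+b)+b)))*1) -> ((y*((5+0)*(z*8)))+(((6*a)*5)+((8+b)+b)))
Step 3: at LRL: (5+0) -> 5; overall: ((y*((5+0)*(z*8)))+(((6*a)*5)+((8+b)+b))) -> ((y*(5*(z*8)))+(((6*a)*5)+((8+b)+b)))
Fixed point: ((y*(5*(z*8)))+(((6*a)*5)+((8+b)+b)))

Answer: ((y*(5*(z*8)))+(((6*a)*5)+((8+b)+b)))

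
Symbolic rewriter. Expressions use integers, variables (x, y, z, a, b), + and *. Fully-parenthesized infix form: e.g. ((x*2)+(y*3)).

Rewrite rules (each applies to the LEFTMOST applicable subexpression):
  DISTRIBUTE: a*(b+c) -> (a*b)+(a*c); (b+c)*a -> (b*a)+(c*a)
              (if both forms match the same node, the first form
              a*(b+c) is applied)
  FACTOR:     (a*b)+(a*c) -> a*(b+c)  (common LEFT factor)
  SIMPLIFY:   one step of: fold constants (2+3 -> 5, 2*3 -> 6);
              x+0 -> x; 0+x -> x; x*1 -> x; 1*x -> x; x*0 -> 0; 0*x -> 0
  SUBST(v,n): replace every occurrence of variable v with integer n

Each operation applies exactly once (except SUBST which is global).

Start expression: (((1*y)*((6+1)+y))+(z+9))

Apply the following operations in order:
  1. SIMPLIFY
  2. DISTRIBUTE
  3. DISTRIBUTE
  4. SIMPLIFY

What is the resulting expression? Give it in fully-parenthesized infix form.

Start: (((1*y)*((6+1)+y))+(z+9))
Apply SIMPLIFY at LL (target: (1*y)): (((1*y)*((6+1)+y))+(z+9)) -> ((y*((6+1)+y))+(z+9))
Apply DISTRIBUTE at L (target: (y*((6+1)+y))): ((y*((6+1)+y))+(z+9)) -> (((y*(6+1))+(y*y))+(z+9))
Apply DISTRIBUTE at LL (target: (y*(6+1))): (((y*(6+1))+(y*y))+(z+9)) -> ((((y*6)+(y*1))+(y*y))+(z+9))
Apply SIMPLIFY at LLR (target: (y*1)): ((((y*6)+(y*1))+(y*y))+(z+9)) -> ((((y*6)+y)+(y*y))+(z+9))

Answer: ((((y*6)+y)+(y*y))+(z+9))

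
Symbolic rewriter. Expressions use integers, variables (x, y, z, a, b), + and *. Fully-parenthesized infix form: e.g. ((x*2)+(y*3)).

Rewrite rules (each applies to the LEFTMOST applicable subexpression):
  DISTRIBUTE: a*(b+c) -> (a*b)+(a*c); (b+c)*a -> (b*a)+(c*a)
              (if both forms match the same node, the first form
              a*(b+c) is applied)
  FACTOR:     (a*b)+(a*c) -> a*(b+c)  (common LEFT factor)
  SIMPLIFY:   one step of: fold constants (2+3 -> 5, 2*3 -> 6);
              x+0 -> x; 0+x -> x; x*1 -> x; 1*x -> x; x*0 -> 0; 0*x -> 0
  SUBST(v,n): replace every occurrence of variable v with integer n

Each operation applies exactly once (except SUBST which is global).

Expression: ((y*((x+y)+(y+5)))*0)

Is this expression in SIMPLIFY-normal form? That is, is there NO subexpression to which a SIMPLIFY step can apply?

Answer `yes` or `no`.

Answer: no

Derivation:
Expression: ((y*((x+y)+(y+5)))*0)
Scanning for simplifiable subexpressions (pre-order)...
  at root: ((y*((x+y)+(y+5)))*0) (SIMPLIFIABLE)
  at L: (y*((x+y)+(y+5))) (not simplifiable)
  at LR: ((x+y)+(y+5)) (not simplifiable)
  at LRL: (x+y) (not simplifiable)
  at LRR: (y+5) (not simplifiable)
Found simplifiable subexpr at path root: ((y*((x+y)+(y+5)))*0)
One SIMPLIFY step would give: 0
-> NOT in normal form.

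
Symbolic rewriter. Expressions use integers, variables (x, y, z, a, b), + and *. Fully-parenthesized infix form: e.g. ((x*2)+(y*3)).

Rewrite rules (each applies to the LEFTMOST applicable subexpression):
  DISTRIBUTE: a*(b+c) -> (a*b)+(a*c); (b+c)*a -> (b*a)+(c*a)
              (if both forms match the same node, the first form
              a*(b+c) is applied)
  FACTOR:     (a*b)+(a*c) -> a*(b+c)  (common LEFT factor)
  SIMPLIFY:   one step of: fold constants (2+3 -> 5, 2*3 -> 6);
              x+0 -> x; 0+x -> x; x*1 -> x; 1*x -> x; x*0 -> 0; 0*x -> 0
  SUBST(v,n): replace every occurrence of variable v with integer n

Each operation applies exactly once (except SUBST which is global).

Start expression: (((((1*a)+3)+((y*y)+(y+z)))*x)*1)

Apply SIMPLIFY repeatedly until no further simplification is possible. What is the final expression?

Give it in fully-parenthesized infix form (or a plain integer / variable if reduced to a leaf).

Answer: (((a+3)+((y*y)+(y+z)))*x)

Derivation:
Start: (((((1*a)+3)+((y*y)+(y+z)))*x)*1)
Step 1: at root: (((((1*a)+3)+((y*y)+(y+z)))*x)*1) -> ((((1*a)+3)+((y*y)+(y+z)))*x); overall: (((((1*a)+3)+((y*y)+(y+z)))*x)*1) -> ((((1*a)+3)+((y*y)+(y+z)))*x)
Step 2: at LLL: (1*a) -> a; overall: ((((1*a)+3)+((y*y)+(y+z)))*x) -> (((a+3)+((y*y)+(y+z)))*x)
Fixed point: (((a+3)+((y*y)+(y+z)))*x)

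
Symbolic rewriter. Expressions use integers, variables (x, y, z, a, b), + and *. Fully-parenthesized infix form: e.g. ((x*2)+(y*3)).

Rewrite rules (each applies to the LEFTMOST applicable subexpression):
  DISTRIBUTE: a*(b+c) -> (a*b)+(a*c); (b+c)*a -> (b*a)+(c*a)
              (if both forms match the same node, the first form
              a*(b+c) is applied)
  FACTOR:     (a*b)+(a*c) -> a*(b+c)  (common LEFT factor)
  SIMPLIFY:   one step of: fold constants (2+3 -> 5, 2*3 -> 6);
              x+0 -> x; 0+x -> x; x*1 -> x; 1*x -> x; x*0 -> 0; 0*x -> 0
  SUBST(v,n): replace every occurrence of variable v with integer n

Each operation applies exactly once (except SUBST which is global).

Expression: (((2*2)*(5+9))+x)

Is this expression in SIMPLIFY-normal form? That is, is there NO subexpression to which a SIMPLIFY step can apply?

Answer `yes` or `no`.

Expression: (((2*2)*(5+9))+x)
Scanning for simplifiable subexpressions (pre-order)...
  at root: (((2*2)*(5+9))+x) (not simplifiable)
  at L: ((2*2)*(5+9)) (not simplifiable)
  at LL: (2*2) (SIMPLIFIABLE)
  at LR: (5+9) (SIMPLIFIABLE)
Found simplifiable subexpr at path LL: (2*2)
One SIMPLIFY step would give: ((4*(5+9))+x)
-> NOT in normal form.

Answer: no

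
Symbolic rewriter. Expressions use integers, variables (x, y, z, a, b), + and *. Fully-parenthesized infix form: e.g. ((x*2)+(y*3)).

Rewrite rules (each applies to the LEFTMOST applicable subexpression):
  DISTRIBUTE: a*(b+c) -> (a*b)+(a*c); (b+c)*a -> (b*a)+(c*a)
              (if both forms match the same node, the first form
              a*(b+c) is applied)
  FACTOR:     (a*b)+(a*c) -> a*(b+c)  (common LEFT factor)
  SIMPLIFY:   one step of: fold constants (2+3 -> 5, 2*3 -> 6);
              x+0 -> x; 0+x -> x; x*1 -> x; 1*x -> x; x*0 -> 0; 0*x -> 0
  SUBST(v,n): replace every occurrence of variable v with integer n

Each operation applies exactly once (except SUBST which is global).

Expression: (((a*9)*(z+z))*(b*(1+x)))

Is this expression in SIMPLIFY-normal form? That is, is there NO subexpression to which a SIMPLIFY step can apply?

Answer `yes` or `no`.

Expression: (((a*9)*(z+z))*(b*(1+x)))
Scanning for simplifiable subexpressions (pre-order)...
  at root: (((a*9)*(z+z))*(b*(1+x))) (not simplifiable)
  at L: ((a*9)*(z+z)) (not simplifiable)
  at LL: (a*9) (not simplifiable)
  at LR: (z+z) (not simplifiable)
  at R: (b*(1+x)) (not simplifiable)
  at RR: (1+x) (not simplifiable)
Result: no simplifiable subexpression found -> normal form.

Answer: yes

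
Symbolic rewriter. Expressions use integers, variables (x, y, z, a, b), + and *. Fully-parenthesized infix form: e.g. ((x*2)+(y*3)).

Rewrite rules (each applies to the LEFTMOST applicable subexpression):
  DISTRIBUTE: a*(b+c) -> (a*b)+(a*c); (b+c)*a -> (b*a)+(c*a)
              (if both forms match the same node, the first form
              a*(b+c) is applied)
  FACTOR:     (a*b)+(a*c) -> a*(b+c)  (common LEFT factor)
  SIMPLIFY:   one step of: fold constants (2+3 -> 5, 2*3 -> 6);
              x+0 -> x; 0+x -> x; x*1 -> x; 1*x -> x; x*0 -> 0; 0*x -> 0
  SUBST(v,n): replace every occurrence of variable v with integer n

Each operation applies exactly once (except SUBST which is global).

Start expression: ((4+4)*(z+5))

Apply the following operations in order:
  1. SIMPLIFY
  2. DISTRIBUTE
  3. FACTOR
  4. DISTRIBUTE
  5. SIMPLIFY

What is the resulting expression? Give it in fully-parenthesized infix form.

Answer: ((8*z)+40)

Derivation:
Start: ((4+4)*(z+5))
Apply SIMPLIFY at L (target: (4+4)): ((4+4)*(z+5)) -> (8*(z+5))
Apply DISTRIBUTE at root (target: (8*(z+5))): (8*(z+5)) -> ((8*z)+(8*5))
Apply FACTOR at root (target: ((8*z)+(8*5))): ((8*z)+(8*5)) -> (8*(z+5))
Apply DISTRIBUTE at root (target: (8*(z+5))): (8*(z+5)) -> ((8*z)+(8*5))
Apply SIMPLIFY at R (target: (8*5)): ((8*z)+(8*5)) -> ((8*z)+40)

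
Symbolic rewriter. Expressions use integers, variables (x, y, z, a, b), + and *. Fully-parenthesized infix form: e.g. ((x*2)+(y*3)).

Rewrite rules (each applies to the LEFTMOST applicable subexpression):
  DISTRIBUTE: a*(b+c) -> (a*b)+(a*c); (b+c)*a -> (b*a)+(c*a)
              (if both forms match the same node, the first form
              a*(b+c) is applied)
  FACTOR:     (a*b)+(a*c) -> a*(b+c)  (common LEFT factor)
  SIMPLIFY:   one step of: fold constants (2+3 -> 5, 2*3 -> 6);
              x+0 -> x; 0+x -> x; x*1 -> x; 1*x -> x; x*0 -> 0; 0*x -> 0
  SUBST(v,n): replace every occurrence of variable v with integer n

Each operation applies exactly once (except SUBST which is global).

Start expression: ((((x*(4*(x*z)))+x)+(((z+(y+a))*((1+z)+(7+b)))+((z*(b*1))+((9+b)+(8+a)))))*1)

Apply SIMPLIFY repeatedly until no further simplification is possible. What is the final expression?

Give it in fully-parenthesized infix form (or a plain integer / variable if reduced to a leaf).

Start: ((((x*(4*(x*z)))+x)+(((z+(y+a))*((1+z)+(7+b)))+((z*(b*1))+((9+b)+(8+a)))))*1)
Step 1: at root: ((((x*(4*(x*z)))+x)+(((z+(y+a))*((1+z)+(7+b)))+((z*(b*1))+((9+b)+(8+a)))))*1) -> (((x*(4*(x*z)))+x)+(((z+(y+a))*((1+z)+(7+b)))+((z*(b*1))+((9+b)+(8+a))))); overall: ((((x*(4*(x*z)))+x)+(((z+(y+a))*((1+z)+(7+b)))+((z*(b*1))+((9+b)+(8+a)))))*1) -> (((x*(4*(x*z)))+x)+(((z+(y+a))*((1+z)+(7+b)))+((z*(b*1))+((9+b)+(8+a)))))
Step 2: at RRLR: (b*1) -> b; overall: (((x*(4*(x*z)))+x)+(((z+(y+a))*((1+z)+(7+b)))+((z*(b*1))+((9+b)+(8+a))))) -> (((x*(4*(x*z)))+x)+(((z+(y+a))*((1+z)+(7+b)))+((z*b)+((9+b)+(8+a)))))
Fixed point: (((x*(4*(x*z)))+x)+(((z+(y+a))*((1+z)+(7+b)))+((z*b)+((9+b)+(8+a)))))

Answer: (((x*(4*(x*z)))+x)+(((z+(y+a))*((1+z)+(7+b)))+((z*b)+((9+b)+(8+a)))))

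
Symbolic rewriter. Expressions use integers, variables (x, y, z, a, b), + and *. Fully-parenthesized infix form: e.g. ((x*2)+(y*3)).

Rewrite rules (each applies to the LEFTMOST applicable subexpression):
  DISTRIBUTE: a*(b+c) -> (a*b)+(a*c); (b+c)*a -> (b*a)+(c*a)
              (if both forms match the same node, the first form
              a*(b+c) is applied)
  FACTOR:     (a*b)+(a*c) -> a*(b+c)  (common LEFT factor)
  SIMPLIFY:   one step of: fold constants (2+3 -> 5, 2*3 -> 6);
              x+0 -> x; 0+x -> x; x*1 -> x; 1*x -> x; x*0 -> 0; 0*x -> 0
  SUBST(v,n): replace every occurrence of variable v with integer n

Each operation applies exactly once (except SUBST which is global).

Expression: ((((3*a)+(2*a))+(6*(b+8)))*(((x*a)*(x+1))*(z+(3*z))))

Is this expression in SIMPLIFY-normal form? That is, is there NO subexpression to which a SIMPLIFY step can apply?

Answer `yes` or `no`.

Answer: yes

Derivation:
Expression: ((((3*a)+(2*a))+(6*(b+8)))*(((x*a)*(x+1))*(z+(3*z))))
Scanning for simplifiable subexpressions (pre-order)...
  at root: ((((3*a)+(2*a))+(6*(b+8)))*(((x*a)*(x+1))*(z+(3*z)))) (not simplifiable)
  at L: (((3*a)+(2*a))+(6*(b+8))) (not simplifiable)
  at LL: ((3*a)+(2*a)) (not simplifiable)
  at LLL: (3*a) (not simplifiable)
  at LLR: (2*a) (not simplifiable)
  at LR: (6*(b+8)) (not simplifiable)
  at LRR: (b+8) (not simplifiable)
  at R: (((x*a)*(x+1))*(z+(3*z))) (not simplifiable)
  at RL: ((x*a)*(x+1)) (not simplifiable)
  at RLL: (x*a) (not simplifiable)
  at RLR: (x+1) (not simplifiable)
  at RR: (z+(3*z)) (not simplifiable)
  at RRR: (3*z) (not simplifiable)
Result: no simplifiable subexpression found -> normal form.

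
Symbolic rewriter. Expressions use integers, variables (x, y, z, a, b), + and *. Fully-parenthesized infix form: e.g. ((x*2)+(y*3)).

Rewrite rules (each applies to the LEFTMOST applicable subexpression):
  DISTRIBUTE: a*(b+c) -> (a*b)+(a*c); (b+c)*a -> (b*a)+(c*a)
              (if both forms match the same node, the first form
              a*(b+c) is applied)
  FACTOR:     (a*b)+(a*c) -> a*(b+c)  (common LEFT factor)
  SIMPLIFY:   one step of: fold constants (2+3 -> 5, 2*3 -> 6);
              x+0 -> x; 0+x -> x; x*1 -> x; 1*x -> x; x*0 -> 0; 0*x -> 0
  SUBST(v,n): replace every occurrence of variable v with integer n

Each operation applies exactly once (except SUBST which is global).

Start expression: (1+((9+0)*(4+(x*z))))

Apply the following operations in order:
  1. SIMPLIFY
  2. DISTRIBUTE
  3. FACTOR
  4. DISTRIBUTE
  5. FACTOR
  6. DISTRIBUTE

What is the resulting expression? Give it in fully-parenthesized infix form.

Start: (1+((9+0)*(4+(x*z))))
Apply SIMPLIFY at RL (target: (9+0)): (1+((9+0)*(4+(x*z)))) -> (1+(9*(4+(x*z))))
Apply DISTRIBUTE at R (target: (9*(4+(x*z)))): (1+(9*(4+(x*z)))) -> (1+((9*4)+(9*(x*z))))
Apply FACTOR at R (target: ((9*4)+(9*(x*z)))): (1+((9*4)+(9*(x*z)))) -> (1+(9*(4+(x*z))))
Apply DISTRIBUTE at R (target: (9*(4+(x*z)))): (1+(9*(4+(x*z)))) -> (1+((9*4)+(9*(x*z))))
Apply FACTOR at R (target: ((9*4)+(9*(x*z)))): (1+((9*4)+(9*(x*z)))) -> (1+(9*(4+(x*z))))
Apply DISTRIBUTE at R (target: (9*(4+(x*z)))): (1+(9*(4+(x*z)))) -> (1+((9*4)+(9*(x*z))))

Answer: (1+((9*4)+(9*(x*z))))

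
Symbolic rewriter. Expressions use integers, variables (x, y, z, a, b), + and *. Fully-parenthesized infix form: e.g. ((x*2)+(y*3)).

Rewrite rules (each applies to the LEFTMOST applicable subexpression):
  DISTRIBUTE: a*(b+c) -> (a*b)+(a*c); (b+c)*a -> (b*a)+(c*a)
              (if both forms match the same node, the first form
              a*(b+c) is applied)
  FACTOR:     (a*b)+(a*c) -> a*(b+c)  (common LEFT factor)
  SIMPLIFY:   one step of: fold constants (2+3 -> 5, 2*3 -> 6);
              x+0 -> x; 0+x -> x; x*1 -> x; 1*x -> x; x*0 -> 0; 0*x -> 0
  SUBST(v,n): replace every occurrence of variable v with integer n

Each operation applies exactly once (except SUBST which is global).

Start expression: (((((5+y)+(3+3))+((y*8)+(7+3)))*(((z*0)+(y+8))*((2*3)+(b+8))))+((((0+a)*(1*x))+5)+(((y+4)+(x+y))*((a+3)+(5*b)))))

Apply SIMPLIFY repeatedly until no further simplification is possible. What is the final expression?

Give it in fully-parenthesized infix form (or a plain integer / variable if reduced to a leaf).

Start: (((((5+y)+(3+3))+((y*8)+(7+3)))*(((z*0)+(y+8))*((2*3)+(b+8))))+((((0+a)*(1*x))+5)+(((y+4)+(x+y))*((a+3)+(5*b)))))
Step 1: at LLLR: (3+3) -> 6; overall: (((((5+y)+(3+3))+((y*8)+(7+3)))*(((z*0)+(y+8))*((2*3)+(b+8))))+((((0+a)*(1*x))+5)+(((y+4)+(x+y))*((a+3)+(5*b))))) -> (((((5+y)+6)+((y*8)+(7+3)))*(((z*0)+(y+8))*((2*3)+(b+8))))+((((0+a)*(1*x))+5)+(((y+4)+(x+y))*((a+3)+(5*b)))))
Step 2: at LLRR: (7+3) -> 10; overall: (((((5+y)+6)+((y*8)+(7+3)))*(((z*0)+(y+8))*((2*3)+(b+8))))+((((0+a)*(1*x))+5)+(((y+4)+(x+y))*((a+3)+(5*b))))) -> (((((5+y)+6)+((y*8)+10))*(((z*0)+(y+8))*((2*3)+(b+8))))+((((0+a)*(1*x))+5)+(((y+4)+(x+y))*((a+3)+(5*b)))))
Step 3: at LRLL: (z*0) -> 0; overall: (((((5+y)+6)+((y*8)+10))*(((z*0)+(y+8))*((2*3)+(b+8))))+((((0+a)*(1*x))+5)+(((y+4)+(x+y))*((a+3)+(5*b))))) -> (((((5+y)+6)+((y*8)+10))*((0+(y+8))*((2*3)+(b+8))))+((((0+a)*(1*x))+5)+(((y+4)+(x+y))*((a+3)+(5*b)))))
Step 4: at LRL: (0+(y+8)) -> (y+8); overall: (((((5+y)+6)+((y*8)+10))*((0+(y+8))*((2*3)+(b+8))))+((((0+a)*(1*x))+5)+(((y+4)+(x+y))*((a+3)+(5*b))))) -> (((((5+y)+6)+((y*8)+10))*((y+8)*((2*3)+(b+8))))+((((0+a)*(1*x))+5)+(((y+4)+(x+y))*((a+3)+(5*b)))))
Step 5: at LRRL: (2*3) -> 6; overall: (((((5+y)+6)+((y*8)+10))*((y+8)*((2*3)+(b+8))))+((((0+a)*(1*x))+5)+(((y+4)+(x+y))*((a+3)+(5*b))))) -> (((((5+y)+6)+((y*8)+10))*((y+8)*(6+(b+8))))+((((0+a)*(1*x))+5)+(((y+4)+(x+y))*((a+3)+(5*b)))))
Step 6: at RLLL: (0+a) -> a; overall: (((((5+y)+6)+((y*8)+10))*((y+8)*(6+(b+8))))+((((0+a)*(1*x))+5)+(((y+4)+(x+y))*((a+3)+(5*b))))) -> (((((5+y)+6)+((y*8)+10))*((y+8)*(6+(b+8))))+(((a*(1*x))+5)+(((y+4)+(x+y))*((a+3)+(5*b)))))
Step 7: at RLLR: (1*x) -> x; overall: (((((5+y)+6)+((y*8)+10))*((y+8)*(6+(b+8))))+(((a*(1*x))+5)+(((y+4)+(x+y))*((a+3)+(5*b))))) -> (((((5+y)+6)+((y*8)+10))*((y+8)*(6+(b+8))))+(((a*x)+5)+(((y+4)+(x+y))*((a+3)+(5*b)))))
Fixed point: (((((5+y)+6)+((y*8)+10))*((y+8)*(6+(b+8))))+(((a*x)+5)+(((y+4)+(x+y))*((a+3)+(5*b)))))

Answer: (((((5+y)+6)+((y*8)+10))*((y+8)*(6+(b+8))))+(((a*x)+5)+(((y+4)+(x+y))*((a+3)+(5*b)))))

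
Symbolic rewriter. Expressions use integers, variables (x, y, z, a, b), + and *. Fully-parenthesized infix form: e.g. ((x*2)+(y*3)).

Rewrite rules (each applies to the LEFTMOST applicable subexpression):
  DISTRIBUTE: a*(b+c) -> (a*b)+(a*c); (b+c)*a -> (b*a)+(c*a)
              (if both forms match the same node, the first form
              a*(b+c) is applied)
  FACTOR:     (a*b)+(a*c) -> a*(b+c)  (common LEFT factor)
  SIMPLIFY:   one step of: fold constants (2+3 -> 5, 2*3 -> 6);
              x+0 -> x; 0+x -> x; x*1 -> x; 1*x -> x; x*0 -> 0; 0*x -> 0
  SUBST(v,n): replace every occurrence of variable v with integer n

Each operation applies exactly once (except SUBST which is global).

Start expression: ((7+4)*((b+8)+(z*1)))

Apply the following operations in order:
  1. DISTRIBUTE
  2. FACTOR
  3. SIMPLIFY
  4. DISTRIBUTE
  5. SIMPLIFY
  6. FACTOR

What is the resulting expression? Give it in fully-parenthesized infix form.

Answer: (11*((b+8)+z))

Derivation:
Start: ((7+4)*((b+8)+(z*1)))
Apply DISTRIBUTE at root (target: ((7+4)*((b+8)+(z*1)))): ((7+4)*((b+8)+(z*1))) -> (((7+4)*(b+8))+((7+4)*(z*1)))
Apply FACTOR at root (target: (((7+4)*(b+8))+((7+4)*(z*1)))): (((7+4)*(b+8))+((7+4)*(z*1))) -> ((7+4)*((b+8)+(z*1)))
Apply SIMPLIFY at L (target: (7+4)): ((7+4)*((b+8)+(z*1))) -> (11*((b+8)+(z*1)))
Apply DISTRIBUTE at root (target: (11*((b+8)+(z*1)))): (11*((b+8)+(z*1))) -> ((11*(b+8))+(11*(z*1)))
Apply SIMPLIFY at RR (target: (z*1)): ((11*(b+8))+(11*(z*1))) -> ((11*(b+8))+(11*z))
Apply FACTOR at root (target: ((11*(b+8))+(11*z))): ((11*(b+8))+(11*z)) -> (11*((b+8)+z))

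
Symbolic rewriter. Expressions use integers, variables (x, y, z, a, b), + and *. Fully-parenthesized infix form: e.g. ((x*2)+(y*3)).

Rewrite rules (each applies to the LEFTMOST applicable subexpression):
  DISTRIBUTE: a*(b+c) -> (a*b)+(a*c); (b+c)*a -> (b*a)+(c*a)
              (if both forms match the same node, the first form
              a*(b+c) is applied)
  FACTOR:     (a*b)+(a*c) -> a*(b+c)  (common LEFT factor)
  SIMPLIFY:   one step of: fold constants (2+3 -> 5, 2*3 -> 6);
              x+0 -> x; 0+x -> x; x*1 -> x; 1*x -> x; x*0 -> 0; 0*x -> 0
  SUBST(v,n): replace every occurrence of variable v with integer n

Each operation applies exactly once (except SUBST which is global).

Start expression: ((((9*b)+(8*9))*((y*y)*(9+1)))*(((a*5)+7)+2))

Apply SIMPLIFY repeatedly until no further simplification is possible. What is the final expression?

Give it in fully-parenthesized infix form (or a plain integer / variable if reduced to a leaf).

Start: ((((9*b)+(8*9))*((y*y)*(9+1)))*(((a*5)+7)+2))
Step 1: at LLR: (8*9) -> 72; overall: ((((9*b)+(8*9))*((y*y)*(9+1)))*(((a*5)+7)+2)) -> ((((9*b)+72)*((y*y)*(9+1)))*(((a*5)+7)+2))
Step 2: at LRR: (9+1) -> 10; overall: ((((9*b)+72)*((y*y)*(9+1)))*(((a*5)+7)+2)) -> ((((9*b)+72)*((y*y)*10))*(((a*5)+7)+2))
Fixed point: ((((9*b)+72)*((y*y)*10))*(((a*5)+7)+2))

Answer: ((((9*b)+72)*((y*y)*10))*(((a*5)+7)+2))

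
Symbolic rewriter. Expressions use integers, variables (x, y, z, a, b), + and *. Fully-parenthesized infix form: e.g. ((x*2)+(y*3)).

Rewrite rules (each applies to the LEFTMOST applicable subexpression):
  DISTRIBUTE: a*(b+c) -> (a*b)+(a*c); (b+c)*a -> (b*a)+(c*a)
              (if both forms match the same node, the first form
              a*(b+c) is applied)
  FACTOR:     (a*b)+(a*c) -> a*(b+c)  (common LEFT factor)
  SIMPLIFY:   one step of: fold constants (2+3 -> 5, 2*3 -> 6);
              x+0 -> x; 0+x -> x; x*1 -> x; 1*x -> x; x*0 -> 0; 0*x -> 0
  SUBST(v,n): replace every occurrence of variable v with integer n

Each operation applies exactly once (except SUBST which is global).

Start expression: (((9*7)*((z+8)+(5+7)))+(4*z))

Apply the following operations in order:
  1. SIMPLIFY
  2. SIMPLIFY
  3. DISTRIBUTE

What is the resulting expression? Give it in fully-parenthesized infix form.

Answer: (((63*(z+8))+(63*12))+(4*z))

Derivation:
Start: (((9*7)*((z+8)+(5+7)))+(4*z))
Apply SIMPLIFY at LL (target: (9*7)): (((9*7)*((z+8)+(5+7)))+(4*z)) -> ((63*((z+8)+(5+7)))+(4*z))
Apply SIMPLIFY at LRR (target: (5+7)): ((63*((z+8)+(5+7)))+(4*z)) -> ((63*((z+8)+12))+(4*z))
Apply DISTRIBUTE at L (target: (63*((z+8)+12))): ((63*((z+8)+12))+(4*z)) -> (((63*(z+8))+(63*12))+(4*z))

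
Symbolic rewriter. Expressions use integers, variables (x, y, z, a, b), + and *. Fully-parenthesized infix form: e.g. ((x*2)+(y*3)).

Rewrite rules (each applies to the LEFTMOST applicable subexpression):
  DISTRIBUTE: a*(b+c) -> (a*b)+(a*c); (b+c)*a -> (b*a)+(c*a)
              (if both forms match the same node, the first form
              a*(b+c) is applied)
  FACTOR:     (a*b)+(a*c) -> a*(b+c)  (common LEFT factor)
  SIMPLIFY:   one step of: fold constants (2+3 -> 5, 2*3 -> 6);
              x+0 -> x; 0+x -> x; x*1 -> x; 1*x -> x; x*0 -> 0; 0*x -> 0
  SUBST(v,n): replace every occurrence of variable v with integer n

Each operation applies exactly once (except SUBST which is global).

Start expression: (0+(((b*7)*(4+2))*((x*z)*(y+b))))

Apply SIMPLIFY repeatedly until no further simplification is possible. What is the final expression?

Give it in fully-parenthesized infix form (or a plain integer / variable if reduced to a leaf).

Start: (0+(((b*7)*(4+2))*((x*z)*(y+b))))
Step 1: at root: (0+(((b*7)*(4+2))*((x*z)*(y+b)))) -> (((b*7)*(4+2))*((x*z)*(y+b))); overall: (0+(((b*7)*(4+2))*((x*z)*(y+b)))) -> (((b*7)*(4+2))*((x*z)*(y+b)))
Step 2: at LR: (4+2) -> 6; overall: (((b*7)*(4+2))*((x*z)*(y+b))) -> (((b*7)*6)*((x*z)*(y+b)))
Fixed point: (((b*7)*6)*((x*z)*(y+b)))

Answer: (((b*7)*6)*((x*z)*(y+b)))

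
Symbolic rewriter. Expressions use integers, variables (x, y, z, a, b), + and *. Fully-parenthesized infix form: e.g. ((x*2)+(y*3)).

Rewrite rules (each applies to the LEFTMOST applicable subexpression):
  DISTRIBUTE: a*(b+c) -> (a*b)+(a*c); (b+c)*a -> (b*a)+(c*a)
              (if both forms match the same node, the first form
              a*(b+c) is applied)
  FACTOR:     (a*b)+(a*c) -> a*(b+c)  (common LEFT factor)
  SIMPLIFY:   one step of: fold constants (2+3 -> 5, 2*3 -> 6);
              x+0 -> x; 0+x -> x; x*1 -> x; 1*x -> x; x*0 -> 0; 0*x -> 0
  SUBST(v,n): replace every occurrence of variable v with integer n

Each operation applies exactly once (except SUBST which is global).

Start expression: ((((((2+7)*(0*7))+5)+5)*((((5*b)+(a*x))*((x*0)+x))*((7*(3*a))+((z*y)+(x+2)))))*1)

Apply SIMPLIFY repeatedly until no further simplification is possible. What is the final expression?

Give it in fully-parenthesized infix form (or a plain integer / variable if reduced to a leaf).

Answer: (10*((((5*b)+(a*x))*x)*((7*(3*a))+((z*y)+(x+2)))))

Derivation:
Start: ((((((2+7)*(0*7))+5)+5)*((((5*b)+(a*x))*((x*0)+x))*((7*(3*a))+((z*y)+(x+2)))))*1)
Step 1: at root: ((((((2+7)*(0*7))+5)+5)*((((5*b)+(a*x))*((x*0)+x))*((7*(3*a))+((z*y)+(x+2)))))*1) -> (((((2+7)*(0*7))+5)+5)*((((5*b)+(a*x))*((x*0)+x))*((7*(3*a))+((z*y)+(x+2))))); overall: ((((((2+7)*(0*7))+5)+5)*((((5*b)+(a*x))*((x*0)+x))*((7*(3*a))+((z*y)+(x+2)))))*1) -> (((((2+7)*(0*7))+5)+5)*((((5*b)+(a*x))*((x*0)+x))*((7*(3*a))+((z*y)+(x+2)))))
Step 2: at LLLL: (2+7) -> 9; overall: (((((2+7)*(0*7))+5)+5)*((((5*b)+(a*x))*((x*0)+x))*((7*(3*a))+((z*y)+(x+2))))) -> ((((9*(0*7))+5)+5)*((((5*b)+(a*x))*((x*0)+x))*((7*(3*a))+((z*y)+(x+2)))))
Step 3: at LLLR: (0*7) -> 0; overall: ((((9*(0*7))+5)+5)*((((5*b)+(a*x))*((x*0)+x))*((7*(3*a))+((z*y)+(x+2))))) -> ((((9*0)+5)+5)*((((5*b)+(a*x))*((x*0)+x))*((7*(3*a))+((z*y)+(x+2)))))
Step 4: at LLL: (9*0) -> 0; overall: ((((9*0)+5)+5)*((((5*b)+(a*x))*((x*0)+x))*((7*(3*a))+((z*y)+(x+2))))) -> (((0+5)+5)*((((5*b)+(a*x))*((x*0)+x))*((7*(3*a))+((z*y)+(x+2)))))
Step 5: at LL: (0+5) -> 5; overall: (((0+5)+5)*((((5*b)+(a*x))*((x*0)+x))*((7*(3*a))+((z*y)+(x+2))))) -> ((5+5)*((((5*b)+(a*x))*((x*0)+x))*((7*(3*a))+((z*y)+(x+2)))))
Step 6: at L: (5+5) -> 10; overall: ((5+5)*((((5*b)+(a*x))*((x*0)+x))*((7*(3*a))+((z*y)+(x+2))))) -> (10*((((5*b)+(a*x))*((x*0)+x))*((7*(3*a))+((z*y)+(x+2)))))
Step 7: at RLRL: (x*0) -> 0; overall: (10*((((5*b)+(a*x))*((x*0)+x))*((7*(3*a))+((z*y)+(x+2))))) -> (10*((((5*b)+(a*x))*(0+x))*((7*(3*a))+((z*y)+(x+2)))))
Step 8: at RLR: (0+x) -> x; overall: (10*((((5*b)+(a*x))*(0+x))*((7*(3*a))+((z*y)+(x+2))))) -> (10*((((5*b)+(a*x))*x)*((7*(3*a))+((z*y)+(x+2)))))
Fixed point: (10*((((5*b)+(a*x))*x)*((7*(3*a))+((z*y)+(x+2)))))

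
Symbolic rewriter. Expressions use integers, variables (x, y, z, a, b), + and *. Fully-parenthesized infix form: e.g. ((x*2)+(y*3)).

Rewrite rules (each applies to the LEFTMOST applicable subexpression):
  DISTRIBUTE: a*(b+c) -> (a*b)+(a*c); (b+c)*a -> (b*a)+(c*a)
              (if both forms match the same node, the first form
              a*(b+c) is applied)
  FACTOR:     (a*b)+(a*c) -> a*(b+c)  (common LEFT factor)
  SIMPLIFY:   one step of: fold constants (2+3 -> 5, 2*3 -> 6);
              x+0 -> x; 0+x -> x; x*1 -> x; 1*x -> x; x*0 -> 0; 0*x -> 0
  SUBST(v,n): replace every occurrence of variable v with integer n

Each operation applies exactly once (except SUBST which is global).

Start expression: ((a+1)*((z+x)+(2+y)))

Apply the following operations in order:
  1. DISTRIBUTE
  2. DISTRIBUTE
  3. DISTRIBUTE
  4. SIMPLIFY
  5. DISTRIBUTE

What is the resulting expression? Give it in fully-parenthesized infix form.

Answer: ((((a*z)+z)+((a*x)+(1*x)))+((a+1)*(2+y)))

Derivation:
Start: ((a+1)*((z+x)+(2+y)))
Apply DISTRIBUTE at root (target: ((a+1)*((z+x)+(2+y)))): ((a+1)*((z+x)+(2+y))) -> (((a+1)*(z+x))+((a+1)*(2+y)))
Apply DISTRIBUTE at L (target: ((a+1)*(z+x))): (((a+1)*(z+x))+((a+1)*(2+y))) -> ((((a+1)*z)+((a+1)*x))+((a+1)*(2+y)))
Apply DISTRIBUTE at LL (target: ((a+1)*z)): ((((a+1)*z)+((a+1)*x))+((a+1)*(2+y))) -> ((((a*z)+(1*z))+((a+1)*x))+((a+1)*(2+y)))
Apply SIMPLIFY at LLR (target: (1*z)): ((((a*z)+(1*z))+((a+1)*x))+((a+1)*(2+y))) -> ((((a*z)+z)+((a+1)*x))+((a+1)*(2+y)))
Apply DISTRIBUTE at LR (target: ((a+1)*x)): ((((a*z)+z)+((a+1)*x))+((a+1)*(2+y))) -> ((((a*z)+z)+((a*x)+(1*x)))+((a+1)*(2+y)))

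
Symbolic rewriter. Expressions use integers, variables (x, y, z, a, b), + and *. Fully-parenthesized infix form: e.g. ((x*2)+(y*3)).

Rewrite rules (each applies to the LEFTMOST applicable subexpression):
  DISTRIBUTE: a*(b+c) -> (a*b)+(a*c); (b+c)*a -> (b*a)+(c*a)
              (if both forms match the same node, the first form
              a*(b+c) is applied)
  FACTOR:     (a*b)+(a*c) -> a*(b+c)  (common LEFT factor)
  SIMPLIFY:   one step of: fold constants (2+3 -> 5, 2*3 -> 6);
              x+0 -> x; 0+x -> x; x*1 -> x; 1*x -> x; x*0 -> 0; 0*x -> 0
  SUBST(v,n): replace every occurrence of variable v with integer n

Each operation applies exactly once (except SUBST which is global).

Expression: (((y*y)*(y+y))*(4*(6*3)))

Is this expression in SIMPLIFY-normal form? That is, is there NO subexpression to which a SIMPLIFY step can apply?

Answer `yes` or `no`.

Answer: no

Derivation:
Expression: (((y*y)*(y+y))*(4*(6*3)))
Scanning for simplifiable subexpressions (pre-order)...
  at root: (((y*y)*(y+y))*(4*(6*3))) (not simplifiable)
  at L: ((y*y)*(y+y)) (not simplifiable)
  at LL: (y*y) (not simplifiable)
  at LR: (y+y) (not simplifiable)
  at R: (4*(6*3)) (not simplifiable)
  at RR: (6*3) (SIMPLIFIABLE)
Found simplifiable subexpr at path RR: (6*3)
One SIMPLIFY step would give: (((y*y)*(y+y))*(4*18))
-> NOT in normal form.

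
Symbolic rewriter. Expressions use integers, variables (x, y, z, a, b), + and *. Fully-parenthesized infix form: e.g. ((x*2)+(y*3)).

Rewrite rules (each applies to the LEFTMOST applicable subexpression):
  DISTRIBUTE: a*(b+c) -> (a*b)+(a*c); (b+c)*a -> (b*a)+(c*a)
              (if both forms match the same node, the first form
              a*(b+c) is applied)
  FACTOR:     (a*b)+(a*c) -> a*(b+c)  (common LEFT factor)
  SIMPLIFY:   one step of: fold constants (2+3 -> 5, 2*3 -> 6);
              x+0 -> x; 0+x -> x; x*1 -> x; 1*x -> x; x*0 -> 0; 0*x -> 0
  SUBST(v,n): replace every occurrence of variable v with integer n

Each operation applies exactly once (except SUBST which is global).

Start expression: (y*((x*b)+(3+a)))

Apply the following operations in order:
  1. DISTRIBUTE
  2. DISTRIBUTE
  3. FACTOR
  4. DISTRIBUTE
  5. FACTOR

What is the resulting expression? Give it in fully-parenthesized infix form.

Start: (y*((x*b)+(3+a)))
Apply DISTRIBUTE at root (target: (y*((x*b)+(3+a)))): (y*((x*b)+(3+a))) -> ((y*(x*b))+(y*(3+a)))
Apply DISTRIBUTE at R (target: (y*(3+a))): ((y*(x*b))+(y*(3+a))) -> ((y*(x*b))+((y*3)+(y*a)))
Apply FACTOR at R (target: ((y*3)+(y*a))): ((y*(x*b))+((y*3)+(y*a))) -> ((y*(x*b))+(y*(3+a)))
Apply DISTRIBUTE at R (target: (y*(3+a))): ((y*(x*b))+(y*(3+a))) -> ((y*(x*b))+((y*3)+(y*a)))
Apply FACTOR at R (target: ((y*3)+(y*a))): ((y*(x*b))+((y*3)+(y*a))) -> ((y*(x*b))+(y*(3+a)))

Answer: ((y*(x*b))+(y*(3+a)))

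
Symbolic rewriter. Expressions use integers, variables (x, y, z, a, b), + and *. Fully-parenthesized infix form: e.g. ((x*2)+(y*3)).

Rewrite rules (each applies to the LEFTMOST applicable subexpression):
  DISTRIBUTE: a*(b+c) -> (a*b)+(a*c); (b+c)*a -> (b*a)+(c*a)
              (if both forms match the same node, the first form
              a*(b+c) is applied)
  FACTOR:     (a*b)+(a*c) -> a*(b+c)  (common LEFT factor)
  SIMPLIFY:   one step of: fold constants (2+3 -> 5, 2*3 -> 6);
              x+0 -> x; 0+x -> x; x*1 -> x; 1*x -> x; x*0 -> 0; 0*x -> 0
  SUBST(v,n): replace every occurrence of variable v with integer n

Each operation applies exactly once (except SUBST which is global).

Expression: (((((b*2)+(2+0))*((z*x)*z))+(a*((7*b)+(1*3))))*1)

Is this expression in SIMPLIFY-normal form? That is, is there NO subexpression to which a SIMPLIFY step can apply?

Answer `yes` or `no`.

Expression: (((((b*2)+(2+0))*((z*x)*z))+(a*((7*b)+(1*3))))*1)
Scanning for simplifiable subexpressions (pre-order)...
  at root: (((((b*2)+(2+0))*((z*x)*z))+(a*((7*b)+(1*3))))*1) (SIMPLIFIABLE)
  at L: ((((b*2)+(2+0))*((z*x)*z))+(a*((7*b)+(1*3)))) (not simplifiable)
  at LL: (((b*2)+(2+0))*((z*x)*z)) (not simplifiable)
  at LLL: ((b*2)+(2+0)) (not simplifiable)
  at LLLL: (b*2) (not simplifiable)
  at LLLR: (2+0) (SIMPLIFIABLE)
  at LLR: ((z*x)*z) (not simplifiable)
  at LLRL: (z*x) (not simplifiable)
  at LR: (a*((7*b)+(1*3))) (not simplifiable)
  at LRR: ((7*b)+(1*3)) (not simplifiable)
  at LRRL: (7*b) (not simplifiable)
  at LRRR: (1*3) (SIMPLIFIABLE)
Found simplifiable subexpr at path root: (((((b*2)+(2+0))*((z*x)*z))+(a*((7*b)+(1*3))))*1)
One SIMPLIFY step would give: ((((b*2)+(2+0))*((z*x)*z))+(a*((7*b)+(1*3))))
-> NOT in normal form.

Answer: no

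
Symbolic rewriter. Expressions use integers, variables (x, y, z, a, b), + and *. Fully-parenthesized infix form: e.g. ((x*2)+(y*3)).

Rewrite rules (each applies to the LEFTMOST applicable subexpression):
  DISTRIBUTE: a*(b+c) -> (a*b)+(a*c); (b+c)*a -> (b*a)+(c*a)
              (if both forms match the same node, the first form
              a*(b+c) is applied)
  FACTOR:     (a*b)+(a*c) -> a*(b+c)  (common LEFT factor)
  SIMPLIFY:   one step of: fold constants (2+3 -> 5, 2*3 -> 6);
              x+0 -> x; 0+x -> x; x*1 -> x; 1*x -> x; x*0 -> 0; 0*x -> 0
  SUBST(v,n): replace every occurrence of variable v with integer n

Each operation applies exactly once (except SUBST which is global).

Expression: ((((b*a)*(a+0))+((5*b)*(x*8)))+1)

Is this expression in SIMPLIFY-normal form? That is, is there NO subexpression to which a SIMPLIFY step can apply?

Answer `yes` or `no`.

Expression: ((((b*a)*(a+0))+((5*b)*(x*8)))+1)
Scanning for simplifiable subexpressions (pre-order)...
  at root: ((((b*a)*(a+0))+((5*b)*(x*8)))+1) (not simplifiable)
  at L: (((b*a)*(a+0))+((5*b)*(x*8))) (not simplifiable)
  at LL: ((b*a)*(a+0)) (not simplifiable)
  at LLL: (b*a) (not simplifiable)
  at LLR: (a+0) (SIMPLIFIABLE)
  at LR: ((5*b)*(x*8)) (not simplifiable)
  at LRL: (5*b) (not simplifiable)
  at LRR: (x*8) (not simplifiable)
Found simplifiable subexpr at path LLR: (a+0)
One SIMPLIFY step would give: ((((b*a)*a)+((5*b)*(x*8)))+1)
-> NOT in normal form.

Answer: no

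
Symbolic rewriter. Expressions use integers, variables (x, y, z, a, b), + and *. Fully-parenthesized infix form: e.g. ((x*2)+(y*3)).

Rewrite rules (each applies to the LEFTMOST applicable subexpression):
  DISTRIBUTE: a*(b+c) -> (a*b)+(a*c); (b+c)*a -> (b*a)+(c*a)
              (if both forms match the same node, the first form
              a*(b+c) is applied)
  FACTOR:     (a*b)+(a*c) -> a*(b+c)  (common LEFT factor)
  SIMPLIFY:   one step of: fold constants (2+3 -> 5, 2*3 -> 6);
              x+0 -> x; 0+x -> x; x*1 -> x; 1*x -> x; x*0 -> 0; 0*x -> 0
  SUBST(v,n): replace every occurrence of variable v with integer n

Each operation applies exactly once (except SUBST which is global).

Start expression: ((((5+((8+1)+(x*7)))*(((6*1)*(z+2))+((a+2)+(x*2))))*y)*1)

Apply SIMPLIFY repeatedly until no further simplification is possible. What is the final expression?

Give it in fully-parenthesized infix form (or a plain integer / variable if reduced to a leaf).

Answer: (((5+(9+(x*7)))*((6*(z+2))+((a+2)+(x*2))))*y)

Derivation:
Start: ((((5+((8+1)+(x*7)))*(((6*1)*(z+2))+((a+2)+(x*2))))*y)*1)
Step 1: at root: ((((5+((8+1)+(x*7)))*(((6*1)*(z+2))+((a+2)+(x*2))))*y)*1) -> (((5+((8+1)+(x*7)))*(((6*1)*(z+2))+((a+2)+(x*2))))*y); overall: ((((5+((8+1)+(x*7)))*(((6*1)*(z+2))+((a+2)+(x*2))))*y)*1) -> (((5+((8+1)+(x*7)))*(((6*1)*(z+2))+((a+2)+(x*2))))*y)
Step 2: at LLRL: (8+1) -> 9; overall: (((5+((8+1)+(x*7)))*(((6*1)*(z+2))+((a+2)+(x*2))))*y) -> (((5+(9+(x*7)))*(((6*1)*(z+2))+((a+2)+(x*2))))*y)
Step 3: at LRLL: (6*1) -> 6; overall: (((5+(9+(x*7)))*(((6*1)*(z+2))+((a+2)+(x*2))))*y) -> (((5+(9+(x*7)))*((6*(z+2))+((a+2)+(x*2))))*y)
Fixed point: (((5+(9+(x*7)))*((6*(z+2))+((a+2)+(x*2))))*y)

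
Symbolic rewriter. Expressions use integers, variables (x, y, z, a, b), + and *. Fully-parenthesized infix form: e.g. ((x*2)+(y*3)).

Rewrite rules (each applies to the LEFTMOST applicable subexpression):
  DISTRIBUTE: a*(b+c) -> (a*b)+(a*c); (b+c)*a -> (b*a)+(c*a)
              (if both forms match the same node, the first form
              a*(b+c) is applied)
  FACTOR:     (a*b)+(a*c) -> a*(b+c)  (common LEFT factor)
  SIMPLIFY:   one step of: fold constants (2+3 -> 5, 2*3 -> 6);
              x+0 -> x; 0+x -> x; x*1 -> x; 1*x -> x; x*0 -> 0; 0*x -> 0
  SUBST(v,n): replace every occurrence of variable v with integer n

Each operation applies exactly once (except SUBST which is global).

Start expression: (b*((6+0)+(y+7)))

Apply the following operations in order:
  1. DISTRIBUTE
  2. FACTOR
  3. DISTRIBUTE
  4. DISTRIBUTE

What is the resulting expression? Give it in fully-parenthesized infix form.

Answer: (((b*6)+(b*0))+(b*(y+7)))

Derivation:
Start: (b*((6+0)+(y+7)))
Apply DISTRIBUTE at root (target: (b*((6+0)+(y+7)))): (b*((6+0)+(y+7))) -> ((b*(6+0))+(b*(y+7)))
Apply FACTOR at root (target: ((b*(6+0))+(b*(y+7)))): ((b*(6+0))+(b*(y+7))) -> (b*((6+0)+(y+7)))
Apply DISTRIBUTE at root (target: (b*((6+0)+(y+7)))): (b*((6+0)+(y+7))) -> ((b*(6+0))+(b*(y+7)))
Apply DISTRIBUTE at L (target: (b*(6+0))): ((b*(6+0))+(b*(y+7))) -> (((b*6)+(b*0))+(b*(y+7)))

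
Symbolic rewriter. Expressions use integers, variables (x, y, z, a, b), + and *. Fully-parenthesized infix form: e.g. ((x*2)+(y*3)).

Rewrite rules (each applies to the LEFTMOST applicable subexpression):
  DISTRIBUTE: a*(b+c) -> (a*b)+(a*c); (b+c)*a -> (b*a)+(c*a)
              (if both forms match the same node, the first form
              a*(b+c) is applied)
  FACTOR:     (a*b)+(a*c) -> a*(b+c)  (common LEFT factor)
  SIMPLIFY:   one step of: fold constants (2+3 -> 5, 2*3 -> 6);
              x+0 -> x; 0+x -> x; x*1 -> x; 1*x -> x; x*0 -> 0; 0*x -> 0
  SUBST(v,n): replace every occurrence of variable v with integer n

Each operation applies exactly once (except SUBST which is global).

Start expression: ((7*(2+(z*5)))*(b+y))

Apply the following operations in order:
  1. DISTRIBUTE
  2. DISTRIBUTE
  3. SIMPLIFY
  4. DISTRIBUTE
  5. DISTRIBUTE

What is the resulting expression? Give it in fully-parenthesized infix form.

Start: ((7*(2+(z*5)))*(b+y))
Apply DISTRIBUTE at root (target: ((7*(2+(z*5)))*(b+y))): ((7*(2+(z*5)))*(b+y)) -> (((7*(2+(z*5)))*b)+((7*(2+(z*5)))*y))
Apply DISTRIBUTE at LL (target: (7*(2+(z*5)))): (((7*(2+(z*5)))*b)+((7*(2+(z*5)))*y)) -> ((((7*2)+(7*(z*5)))*b)+((7*(2+(z*5)))*y))
Apply SIMPLIFY at LLL (target: (7*2)): ((((7*2)+(7*(z*5)))*b)+((7*(2+(z*5)))*y)) -> (((14+(7*(z*5)))*b)+((7*(2+(z*5)))*y))
Apply DISTRIBUTE at L (target: ((14+(7*(z*5)))*b)): (((14+(7*(z*5)))*b)+((7*(2+(z*5)))*y)) -> (((14*b)+((7*(z*5))*b))+((7*(2+(z*5)))*y))
Apply DISTRIBUTE at RL (target: (7*(2+(z*5)))): (((14*b)+((7*(z*5))*b))+((7*(2+(z*5)))*y)) -> (((14*b)+((7*(z*5))*b))+(((7*2)+(7*(z*5)))*y))

Answer: (((14*b)+((7*(z*5))*b))+(((7*2)+(7*(z*5)))*y))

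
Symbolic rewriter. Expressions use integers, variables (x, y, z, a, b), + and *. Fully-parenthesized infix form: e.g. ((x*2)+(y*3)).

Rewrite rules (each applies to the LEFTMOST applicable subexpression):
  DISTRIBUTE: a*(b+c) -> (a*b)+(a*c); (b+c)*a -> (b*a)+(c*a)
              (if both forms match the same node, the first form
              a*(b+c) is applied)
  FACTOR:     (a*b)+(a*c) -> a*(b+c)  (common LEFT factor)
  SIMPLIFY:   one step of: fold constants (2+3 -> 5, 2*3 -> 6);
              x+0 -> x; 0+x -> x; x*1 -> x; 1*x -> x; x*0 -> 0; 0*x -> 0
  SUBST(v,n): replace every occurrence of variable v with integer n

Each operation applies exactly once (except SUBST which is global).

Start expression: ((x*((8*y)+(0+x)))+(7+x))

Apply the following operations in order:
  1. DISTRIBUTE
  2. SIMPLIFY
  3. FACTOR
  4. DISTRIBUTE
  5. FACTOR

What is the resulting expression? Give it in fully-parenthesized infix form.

Answer: ((x*((8*y)+x))+(7+x))

Derivation:
Start: ((x*((8*y)+(0+x)))+(7+x))
Apply DISTRIBUTE at L (target: (x*((8*y)+(0+x)))): ((x*((8*y)+(0+x)))+(7+x)) -> (((x*(8*y))+(x*(0+x)))+(7+x))
Apply SIMPLIFY at LRR (target: (0+x)): (((x*(8*y))+(x*(0+x)))+(7+x)) -> (((x*(8*y))+(x*x))+(7+x))
Apply FACTOR at L (target: ((x*(8*y))+(x*x))): (((x*(8*y))+(x*x))+(7+x)) -> ((x*((8*y)+x))+(7+x))
Apply DISTRIBUTE at L (target: (x*((8*y)+x))): ((x*((8*y)+x))+(7+x)) -> (((x*(8*y))+(x*x))+(7+x))
Apply FACTOR at L (target: ((x*(8*y))+(x*x))): (((x*(8*y))+(x*x))+(7+x)) -> ((x*((8*y)+x))+(7+x))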